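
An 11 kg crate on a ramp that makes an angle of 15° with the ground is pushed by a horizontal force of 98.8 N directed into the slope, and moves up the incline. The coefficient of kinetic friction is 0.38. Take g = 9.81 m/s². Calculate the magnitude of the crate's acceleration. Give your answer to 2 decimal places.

The horizontal push has components F cos 15° = 98.8 × 0.9659 = 95.431 N up the incline and F sin 15° = 98.8 × 0.2588 = 25.569 N pressing into the surface.
The normal force is therefore N = mg cos 15° + F sin 15° = 104.230 + 25.569 = 129.799 N, and kinetic friction down the slope is μN = 0.38 × 129.799 = 49.324 N.
Along the incline: F cos 15° − mg sin 15° − μN = ma, so 95.431 − 27.927 − 49.324 = 11 a, giving a = 1.6527 m/s².

1.65 m/s²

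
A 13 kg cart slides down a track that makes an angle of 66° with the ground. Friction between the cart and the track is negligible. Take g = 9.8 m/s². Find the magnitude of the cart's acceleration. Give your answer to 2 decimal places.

8.95 m/s²

Resolving the weight along the incline: the component pulling the cart down the slope is mg sin 66° = 13 × 9.8 × 0.9135 = 116.380 N, and the normal force is N = mg cos 66° = 13 × 9.8 × 0.4067 = 51.814 N.
With no friction the net force along the incline is 116.380 N, so a = g sin 66° = 116.380 / 13 = 8.9523 m/s².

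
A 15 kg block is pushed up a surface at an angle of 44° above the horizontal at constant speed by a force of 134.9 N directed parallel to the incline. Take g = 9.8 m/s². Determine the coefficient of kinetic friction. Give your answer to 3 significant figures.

0.310

At constant speed ΣF = 0 along the incline. The applied 134.9 N acts up the slope; the weight component mg sin 44° = 102.115 N and kinetic friction μN both act down the slope.
So 134.9 = 102.115 + μ × 105.743, giving μ = (134.9 − 102.115) / 105.743 = 0.3100.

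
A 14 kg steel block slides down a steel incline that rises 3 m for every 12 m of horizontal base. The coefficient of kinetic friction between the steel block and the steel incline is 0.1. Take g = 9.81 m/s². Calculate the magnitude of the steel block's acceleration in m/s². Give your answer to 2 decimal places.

1.43 m/s²

Resolving the weight along the incline: the component pulling the steel block down the slope is mg sin 14.04° = 14 × 9.81 × 0.2425 = 33.305 N, and the normal force is N = mg cos 14.04° = 14 × 9.81 × 0.9701 = 133.234 N.
Kinetic friction acts up the slope with magnitude f = μN = 0.1 × 133.234 = 13.323 N.
Net force along the incline is 33.305 − 13.323 = 19.982 N, so a = 19.982 / 14 = 1.4273 m/s².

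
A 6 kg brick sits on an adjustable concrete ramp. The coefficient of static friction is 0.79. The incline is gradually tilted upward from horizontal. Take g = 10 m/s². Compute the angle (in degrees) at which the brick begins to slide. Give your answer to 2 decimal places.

At the threshold of sliding, static friction is at its maximum μ_s N and exactly balances the weight component along the incline: mg sin θ = μ_s mg cos θ.
Hence tan θ = μ_s = 0.79, so θ = arctan(0.79) = 38.3087°.

38.31°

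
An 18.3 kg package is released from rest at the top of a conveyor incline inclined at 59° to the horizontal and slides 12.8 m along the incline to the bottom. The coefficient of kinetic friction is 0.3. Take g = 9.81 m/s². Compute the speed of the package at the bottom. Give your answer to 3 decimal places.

13.284 m/s

The weight component along the incline is mg sin 59° = 153.881 N and the normal force is N = mg cos 59° = 92.461 N.
Friction up the slope is f = μN = 0.3 × 92.461 = 27.738 N, so the net downslope force is 153.881 − 27.738 = 126.143 N and a = 126.143 / 18.3 = 6.8931 m/s².
Starting from rest over a distance of 12.8 m, v² = 2aL = 2 × 6.8931 × 12.8 = 176.4634, so v = 13.2840 m/s.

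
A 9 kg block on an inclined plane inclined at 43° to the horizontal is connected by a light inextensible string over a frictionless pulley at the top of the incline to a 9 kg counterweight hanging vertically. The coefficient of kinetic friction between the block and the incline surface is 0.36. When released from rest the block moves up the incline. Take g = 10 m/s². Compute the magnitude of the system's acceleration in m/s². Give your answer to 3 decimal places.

For the block on the incline: the weight component along the slope is m₁g sin 43° = 9 × 10 × 0.6820 = 61.380 N and the normal force is N = m₁g cos 43° = 65.822 N.
Kinetic friction opposes the block's motion up the incline: f = μN = 0.36 × 65.822 = 23.696 N acting down the slope.
Newton's second law for the block (up-slope positive): T − 61.380 − 23.696 = 9 a. For the hanging counterweight (downward positive): 9 × 10 − T = 9 a.
Adding the two equations eliminates T: 4.924 = 18 a, so a = 0.2736 m/s².

0.274 m/s²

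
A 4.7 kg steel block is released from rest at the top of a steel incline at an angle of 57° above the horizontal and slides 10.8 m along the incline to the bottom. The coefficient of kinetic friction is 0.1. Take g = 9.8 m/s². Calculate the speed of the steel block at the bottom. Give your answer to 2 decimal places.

12.88 m/s

The weight component along the incline is mg sin 57° = 38.629 N and the normal force is N = mg cos 57° = 25.086 N.
Friction up the slope is f = μN = 0.1 × 25.086 = 2.509 N, so the net downslope force is 38.629 − 2.509 = 36.120 N and a = 36.120 / 4.7 = 7.6851 m/s².
Starting from rest over a distance of 10.8 m, v² = 2aL = 2 × 7.6851 × 10.8 = 165.9982, so v = 12.8840 m/s.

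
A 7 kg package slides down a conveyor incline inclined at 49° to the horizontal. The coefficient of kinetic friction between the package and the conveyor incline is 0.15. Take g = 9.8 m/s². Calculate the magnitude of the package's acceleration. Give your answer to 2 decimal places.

6.43 m/s²

Resolving the weight along the incline: the component pulling the package down the slope is mg sin 49° = 7 × 9.8 × 0.7547 = 51.772 N, and the normal force is N = mg cos 49° = 7 × 9.8 × 0.6561 = 45.008 N.
Kinetic friction acts up the slope with magnitude f = μN = 0.15 × 45.008 = 6.751 N.
Net force along the incline is 51.772 − 6.751 = 45.021 N, so a = 45.021 / 7 = 6.4316 m/s².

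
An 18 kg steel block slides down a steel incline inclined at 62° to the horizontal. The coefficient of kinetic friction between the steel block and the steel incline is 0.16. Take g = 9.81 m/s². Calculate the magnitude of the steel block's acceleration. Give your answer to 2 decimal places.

7.92 m/s²

Resolving the weight along the incline: the component pulling the steel block down the slope is mg sin 62° = 18 × 9.81 × 0.8829 = 155.902 N, and the normal force is N = mg cos 62° = 18 × 9.81 × 0.4695 = 82.904 N.
Kinetic friction acts up the slope with magnitude f = μN = 0.16 × 82.904 = 13.265 N.
Net force along the incline is 155.902 − 13.265 = 142.637 N, so a = 142.637 / 18 = 7.9243 m/s².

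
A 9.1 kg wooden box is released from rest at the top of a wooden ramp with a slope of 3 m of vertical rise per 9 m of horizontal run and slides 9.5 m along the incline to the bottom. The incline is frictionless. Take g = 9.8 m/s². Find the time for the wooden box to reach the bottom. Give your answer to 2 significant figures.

The weight component along the incline is mg sin 18.43° = 28.201 N and the normal force is N = mg cos 18.43° = 84.604 N.
With no friction, a = g sin 18.43° = 3.0990 m/s².
Starting from rest, L = ½at², so t = √(2L/a) = √(2 × 9.5 / 3.0990) = 2.4761 s.

2.5 s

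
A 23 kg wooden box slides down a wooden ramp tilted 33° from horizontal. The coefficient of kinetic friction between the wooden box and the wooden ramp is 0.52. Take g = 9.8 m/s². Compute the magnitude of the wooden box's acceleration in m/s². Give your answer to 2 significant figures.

Resolving the weight along the incline: the component pulling the wooden box down the slope is mg sin 33° = 23 × 9.8 × 0.5446 = 122.753 N, and the normal force is N = mg cos 33° = 23 × 9.8 × 0.8387 = 189.043 N.
Kinetic friction acts up the slope with magnitude f = μN = 0.52 × 189.043 = 98.302 N.
Net force along the incline is 122.753 − 98.302 = 24.451 N, so a = 24.451 / 23 = 1.0631 m/s².

1.1 m/s²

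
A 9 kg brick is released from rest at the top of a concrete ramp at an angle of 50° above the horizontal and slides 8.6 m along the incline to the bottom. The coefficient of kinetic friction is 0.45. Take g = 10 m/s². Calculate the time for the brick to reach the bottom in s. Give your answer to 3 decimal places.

1.899 s

The weight component along the incline is mg sin 50° = 68.944 N and the normal force is N = mg cos 50° = 57.851 N.
Friction up the slope is f = μN = 0.45 × 57.851 = 26.033 N, so the net downslope force is 68.944 − 26.033 = 42.911 N and a = 42.911 / 9 = 4.7679 m/s².
Starting from rest, L = ½at², so t = √(2L/a) = √(2 × 8.6 / 4.7679) = 1.8993 s.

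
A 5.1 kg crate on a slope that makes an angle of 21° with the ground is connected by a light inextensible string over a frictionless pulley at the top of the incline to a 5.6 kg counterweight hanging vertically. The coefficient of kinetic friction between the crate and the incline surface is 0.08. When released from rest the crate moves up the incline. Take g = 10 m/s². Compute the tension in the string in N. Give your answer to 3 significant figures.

For the crate on the incline: the weight component along the slope is m₁g sin 21° = 5.1 × 10 × 0.3584 = 18.278 N and the normal force is N = m₁g cos 21° = 47.613 N.
Kinetic friction opposes the crate's motion up the incline: f = μN = 0.08 × 47.613 = 3.809 N acting down the slope.
Newton's second law for the crate (up-slope positive): T − 18.278 − 3.809 = 5.1 a. For the hanging counterweight (downward positive): 5.6 × 10 − T = 5.6 a.
Adding the two equations eliminates T: 33.913 = 10.7 a, so a = 3.1694 m/s².
Then from the hanging counterweight's equation, T = 5.6 × (10 − 3.1694) = 38.251 N.

38.3 N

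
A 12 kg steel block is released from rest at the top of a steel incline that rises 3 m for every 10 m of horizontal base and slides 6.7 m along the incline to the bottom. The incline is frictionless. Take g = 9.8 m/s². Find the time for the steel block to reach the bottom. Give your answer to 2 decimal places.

The weight component along the incline is mg sin 16.70° = 33.792 N and the normal force is N = mg cos 16.70° = 112.640 N.
With no friction, a = g sin 16.70° = 2.8160 m/s².
Starting from rest, L = ½at², so t = √(2L/a) = √(2 × 6.7 / 2.8160) = 2.1814 s.

2.18 s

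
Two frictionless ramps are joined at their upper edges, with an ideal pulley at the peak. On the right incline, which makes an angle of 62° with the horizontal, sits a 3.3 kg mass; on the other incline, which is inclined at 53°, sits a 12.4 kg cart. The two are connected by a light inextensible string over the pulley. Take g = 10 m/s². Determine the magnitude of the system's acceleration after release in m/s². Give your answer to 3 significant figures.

4.45 m/s²

Resolve each weight along its own incline: the 3.3 kg mass has component 3.3 × 10 × sin 62° = 29.137 N down its slope, and the 12.4 kg mass has 12.4 × 10 × sin 53° = 99.031 N down its slope.
The 12.4 kg side's 99.031 N exceeds the other side's 29.137 N, so that mass slides down and the 3.3 kg mass slides up. Taking that direction as positive, Newton's second law for the whole system gives 99.031 − 29.137 = (3.3 + 12.4) a, so a = 69.894 / 15.7 = 4.4518 m/s².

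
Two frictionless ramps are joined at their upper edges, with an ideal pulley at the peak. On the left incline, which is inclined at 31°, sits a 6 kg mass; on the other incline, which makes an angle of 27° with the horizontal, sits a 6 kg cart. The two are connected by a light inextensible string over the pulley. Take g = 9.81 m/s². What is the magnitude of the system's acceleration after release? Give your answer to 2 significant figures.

0.30 m/s²

Resolve each weight along its own incline: the 6 kg mass has component 6 × 9.81 × sin 31° = 30.315 N down its slope, and the 6 kg mass has 6 × 9.81 × sin 27° = 26.722 N down its slope.
The 6 kg side's 30.315 N exceeds the other side's 26.722 N, so that mass slides down and the 6 kg mass slides up. Taking that direction as positive, Newton's second law for the whole system gives 30.315 − 26.722 = (6 + 6) a, so a = 3.593 / 12 = 0.2994 m/s².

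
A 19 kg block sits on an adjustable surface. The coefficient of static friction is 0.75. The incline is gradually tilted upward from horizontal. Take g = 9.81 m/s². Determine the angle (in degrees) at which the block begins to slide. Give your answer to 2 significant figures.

At the threshold of sliding, static friction is at its maximum μ_s N and exactly balances the weight component along the incline: mg sin θ = μ_s mg cos θ.
Hence tan θ = μ_s = 0.75, so θ = arctan(0.75) = 36.8699°.

37°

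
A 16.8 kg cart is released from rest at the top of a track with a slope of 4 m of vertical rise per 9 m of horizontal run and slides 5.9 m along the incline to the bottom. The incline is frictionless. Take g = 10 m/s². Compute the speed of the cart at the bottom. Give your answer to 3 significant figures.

6.92 m/s

The weight component along the incline is mg sin 23.96° = 68.231 N and the normal force is N = mg cos 23.96° = 153.520 N.
With no friction, a = g sin 23.96° = 4.0614 m/s².
Starting from rest over a distance of 5.9 m, v² = 2aL = 2 × 4.0614 × 5.9 = 47.9245, so v = 6.9228 m/s.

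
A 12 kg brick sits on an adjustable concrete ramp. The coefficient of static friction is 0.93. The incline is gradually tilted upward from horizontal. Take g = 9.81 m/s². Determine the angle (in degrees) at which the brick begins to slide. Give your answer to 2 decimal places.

42.92°

At the threshold of sliding, static friction is at its maximum μ_s N and exactly balances the weight component along the incline: mg sin θ = μ_s mg cos θ.
Hence tan θ = μ_s = 0.93, so θ = arctan(0.93) = 42.9228°.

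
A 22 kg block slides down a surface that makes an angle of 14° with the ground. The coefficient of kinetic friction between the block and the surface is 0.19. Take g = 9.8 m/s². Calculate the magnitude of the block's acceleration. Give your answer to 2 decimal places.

Resolving the weight along the incline: the component pulling the block down the slope is mg sin 14° = 22 × 9.8 × 0.2419 = 52.154 N, and the normal force is N = mg cos 14° = 22 × 9.8 × 0.9703 = 209.197 N.
Kinetic friction acts up the slope with magnitude f = μN = 0.19 × 209.197 = 39.747 N.
Net force along the incline is 52.154 − 39.747 = 12.407 N, so a = 12.407 / 22 = 0.5640 m/s².

0.56 m/s²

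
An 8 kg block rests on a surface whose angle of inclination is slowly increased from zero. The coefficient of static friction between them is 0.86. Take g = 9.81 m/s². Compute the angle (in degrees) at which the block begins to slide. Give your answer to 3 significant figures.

At the threshold of sliding, static friction is at its maximum μ_s N and exactly balances the weight component along the incline: mg sin θ = μ_s mg cos θ.
Hence tan θ = μ_s = 0.86, so θ = arctan(0.86) = 40.6955°.

40.7°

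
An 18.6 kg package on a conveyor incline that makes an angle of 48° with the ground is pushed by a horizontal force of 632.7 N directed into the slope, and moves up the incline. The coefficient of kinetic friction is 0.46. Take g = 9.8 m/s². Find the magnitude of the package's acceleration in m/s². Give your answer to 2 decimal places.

The horizontal push has components F cos 48° = 632.7 × 0.6691 = 423.340 N up the incline and F sin 48° = 632.7 × 0.7431 = 470.159 N pressing into the surface.
The normal force is therefore N = mg cos 48° + F sin 48° = 121.964 + 470.159 = 592.123 N, and kinetic friction down the slope is μN = 0.46 × 592.123 = 272.377 N.
Along the incline: F cos 48° − mg sin 48° − μN = ma, so 423.340 − 135.452 − 272.377 = 18.6 a, giving a = 0.8339 m/s².

0.83 m/s²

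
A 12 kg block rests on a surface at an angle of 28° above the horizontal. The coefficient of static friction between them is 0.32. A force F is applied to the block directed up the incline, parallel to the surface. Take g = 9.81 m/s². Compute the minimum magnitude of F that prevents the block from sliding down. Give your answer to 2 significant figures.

22 N

The normal force is N = mg cos 28° = 103.941 N. With F at its minimum the block is on the verge of sliding down, so static friction is at its maximum μ_s N = 0.32 × 103.941 = 33.261 N and acts up the slope.
Equilibrium along the incline: F + μ_s N = mg sin 28°, so F = 55.266 − 33.261 = 22.005 N.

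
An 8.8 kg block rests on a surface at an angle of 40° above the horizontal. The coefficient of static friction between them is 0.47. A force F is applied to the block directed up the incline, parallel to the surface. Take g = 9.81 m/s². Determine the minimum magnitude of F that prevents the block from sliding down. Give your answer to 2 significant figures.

24 N

The normal force is N = mg cos 40° = 66.131 N. With F at its minimum the block is on the verge of sliding down, so static friction is at its maximum μ_s N = 0.47 × 66.131 = 31.082 N and acts up the slope.
Equilibrium along the incline: F + μ_s N = mg sin 40°, so F = 55.491 − 31.082 = 24.409 N.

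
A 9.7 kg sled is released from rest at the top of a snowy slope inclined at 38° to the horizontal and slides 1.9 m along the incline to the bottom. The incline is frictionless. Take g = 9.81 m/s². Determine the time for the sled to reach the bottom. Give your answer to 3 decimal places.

0.793 s

The weight component along the incline is mg sin 38° = 58.584 N and the normal force is N = mg cos 38° = 74.985 N.
With no friction, a = g sin 38° = 6.0396 m/s².
Starting from rest, L = ½at², so t = √(2L/a) = √(2 × 1.9 / 6.0396) = 0.7932 s.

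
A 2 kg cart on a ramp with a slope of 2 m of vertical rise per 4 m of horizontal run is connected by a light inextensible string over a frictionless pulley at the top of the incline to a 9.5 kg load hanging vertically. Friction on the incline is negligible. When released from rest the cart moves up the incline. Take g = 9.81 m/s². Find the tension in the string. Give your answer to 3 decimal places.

For the cart on the incline: the weight component along the slope is m₁g sin 26.57° = 2 × 9.81 × 0.4472 = 8.774 N and the normal force is N = m₁g cos 26.57° = 17.549 N.
Newton's second law for the cart (up-slope positive): T − 8.774 = 2 a. For the hanging load (downward positive): 9.5 × 9.81 − T = 9.5 a.
Adding the two equations eliminates T: 84.421 = 11.5 a, so a = 7.3410 m/s².
Then from the hanging load's equation, T = 9.5 × (9.81 − 7.3410) = 23.456 N.

23.456 N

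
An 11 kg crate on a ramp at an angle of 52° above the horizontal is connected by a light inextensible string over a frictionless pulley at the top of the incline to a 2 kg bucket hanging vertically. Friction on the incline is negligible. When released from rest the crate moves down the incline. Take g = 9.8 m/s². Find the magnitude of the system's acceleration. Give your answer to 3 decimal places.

5.027 m/s²

For the crate on the incline: the weight component along the slope is m₁g sin 52° = 11 × 9.8 × 0.7880 = 84.946 N and the normal force is N = m₁g cos 52° = 66.368 N.
Newton's second law for the crate (down-slope positive): 84.946 − T = 11 a. For the hanging bucket (upward positive): T − 2 × 9.8 = 2 a.
Adding the two equations eliminates T: 65.346 = 13 a, so a = 5.0266 m/s².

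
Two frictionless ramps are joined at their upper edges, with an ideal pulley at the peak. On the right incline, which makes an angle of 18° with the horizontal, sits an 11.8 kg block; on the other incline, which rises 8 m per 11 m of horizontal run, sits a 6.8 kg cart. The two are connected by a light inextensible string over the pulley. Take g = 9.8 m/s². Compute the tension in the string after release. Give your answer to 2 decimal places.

37.93 N

Resolve each weight along its own incline: the 11.8 kg mass has component 11.8 × 9.8 × sin 18° = 35.735 N down its slope, and the 6.8 kg mass has 6.8 × 9.8 × sin 36.03° = 39.196 N down its slope.
The 6.8 kg side's 39.196 N exceeds the other side's 35.735 N, so that mass slides down and the 11.8 kg mass slides up. Taking that direction as positive, Newton's second law for the whole system gives 39.196 − 35.735 = (11.8 + 6.8) a, so a = 3.461 / 18.6 = 0.1861 m/s².
For the 11.8 kg mass (up-slope positive): T − 35.735 = 11.8 × 0.1861, so T = 37.931 N.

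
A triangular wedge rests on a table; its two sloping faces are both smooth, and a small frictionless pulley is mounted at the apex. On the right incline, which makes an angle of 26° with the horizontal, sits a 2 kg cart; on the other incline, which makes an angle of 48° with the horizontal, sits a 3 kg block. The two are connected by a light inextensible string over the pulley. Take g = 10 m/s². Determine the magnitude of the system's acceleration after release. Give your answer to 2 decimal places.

Resolve each weight along its own incline: the 2 kg mass has component 2 × 10 × sin 26° = 8.767 N down its slope, and the 3 kg mass has 3 × 10 × sin 48° = 22.294 N down its slope.
The 3 kg side's 22.294 N exceeds the other side's 8.767 N, so that mass slides down and the 2 kg mass slides up. Taking that direction as positive, Newton's second law for the whole system gives 22.294 − 8.767 = (2 + 3) a, so a = 13.527 / 5 = 2.7054 m/s².

2.71 m/s²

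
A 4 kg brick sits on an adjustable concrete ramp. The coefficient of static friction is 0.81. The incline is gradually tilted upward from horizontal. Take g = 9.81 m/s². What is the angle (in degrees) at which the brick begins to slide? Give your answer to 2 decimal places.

At the threshold of sliding, static friction is at its maximum μ_s N and exactly balances the weight component along the incline: mg sin θ = μ_s mg cos θ.
Hence tan θ = μ_s = 0.81, so θ = arctan(0.81) = 39.0075°.

39.01°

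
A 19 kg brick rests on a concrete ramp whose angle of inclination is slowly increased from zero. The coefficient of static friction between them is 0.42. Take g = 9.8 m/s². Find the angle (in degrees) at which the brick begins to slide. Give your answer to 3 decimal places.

At the threshold of sliding, static friction is at its maximum μ_s N and exactly balances the weight component along the incline: mg sin θ = μ_s mg cos θ.
Hence tan θ = μ_s = 0.42, so θ = arctan(0.42) = 22.7824°.

22.782°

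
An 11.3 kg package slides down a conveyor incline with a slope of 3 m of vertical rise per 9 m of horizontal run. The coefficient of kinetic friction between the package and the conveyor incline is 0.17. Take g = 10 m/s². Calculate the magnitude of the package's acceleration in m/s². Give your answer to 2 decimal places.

Resolving the weight along the incline: the component pulling the package down the slope is mg sin 18.43° = 11.3 × 10 × 0.3162 = 35.731 N, and the normal force is N = mg cos 18.43° = 11.3 × 10 × 0.9487 = 107.203 N.
Kinetic friction acts up the slope with magnitude f = μN = 0.17 × 107.203 = 18.225 N.
Net force along the incline is 35.731 − 18.225 = 17.506 N, so a = 17.506 / 11.3 = 1.5492 m/s².

1.55 m/s²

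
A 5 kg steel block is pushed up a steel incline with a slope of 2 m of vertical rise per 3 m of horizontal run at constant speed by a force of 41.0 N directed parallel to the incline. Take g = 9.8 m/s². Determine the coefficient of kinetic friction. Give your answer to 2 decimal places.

At constant speed ΣF = 0 along the incline. The applied 41.0 N acts up the slope; the weight component mg sin 33.69° = 27.180 N and kinetic friction μN both act down the slope.
So 41.0 = 27.180 + μ × 40.770, giving μ = (41.0 − 27.180) / 40.770 = 0.3390.

0.34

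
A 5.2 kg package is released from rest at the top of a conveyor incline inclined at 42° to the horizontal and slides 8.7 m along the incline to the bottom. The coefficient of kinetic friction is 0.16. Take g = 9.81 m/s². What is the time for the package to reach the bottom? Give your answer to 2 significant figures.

1.8 s

The weight component along the incline is mg sin 42° = 34.134 N and the normal force is N = mg cos 42° = 37.909 N.
Friction up the slope is f = μN = 0.16 × 37.909 = 6.065 N, so the net downslope force is 34.134 − 6.065 = 28.069 N and a = 28.069 / 5.2 = 5.3979 m/s².
Starting from rest, L = ½at², so t = √(2L/a) = √(2 × 8.7 / 5.3979) = 1.7954 s.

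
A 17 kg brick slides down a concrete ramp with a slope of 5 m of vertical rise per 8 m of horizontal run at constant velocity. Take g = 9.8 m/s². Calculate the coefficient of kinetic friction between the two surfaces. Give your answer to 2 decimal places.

0.62

At constant velocity the net force along the incline is zero: mg sin 32.01° = μ mg cos 32.01°.
So μ = tan 32.01° = 0.5300 / 0.8480 = 0.6250.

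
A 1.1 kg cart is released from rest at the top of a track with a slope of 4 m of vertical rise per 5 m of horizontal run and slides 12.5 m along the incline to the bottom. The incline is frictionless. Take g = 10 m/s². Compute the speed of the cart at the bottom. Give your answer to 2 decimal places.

The weight component along the incline is mg sin 38.66° = 6.872 N and the normal force is N = mg cos 38.66° = 8.590 N.
With no friction, a = g sin 38.66° = 6.2470 m/s².
Starting from rest over a distance of 12.5 m, v² = 2aL = 2 × 6.2470 × 12.5 = 156.1750, so v = 12.4970 m/s.

12.50 m/s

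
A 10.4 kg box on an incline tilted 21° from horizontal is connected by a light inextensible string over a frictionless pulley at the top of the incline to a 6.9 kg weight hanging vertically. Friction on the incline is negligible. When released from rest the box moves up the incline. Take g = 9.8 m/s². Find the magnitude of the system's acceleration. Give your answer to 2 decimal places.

1.80 m/s²

For the box on the incline: the weight component along the slope is m₁g sin 21° = 10.4 × 9.8 × 0.3584 = 36.528 N and the normal force is N = m₁g cos 21° = 95.151 N.
Newton's second law for the box (up-slope positive): T − 36.528 = 10.4 a. For the hanging weight (downward positive): 6.9 × 9.8 − T = 6.9 a.
Adding the two equations eliminates T: 31.092 = 17.3 a, so a = 1.7972 m/s².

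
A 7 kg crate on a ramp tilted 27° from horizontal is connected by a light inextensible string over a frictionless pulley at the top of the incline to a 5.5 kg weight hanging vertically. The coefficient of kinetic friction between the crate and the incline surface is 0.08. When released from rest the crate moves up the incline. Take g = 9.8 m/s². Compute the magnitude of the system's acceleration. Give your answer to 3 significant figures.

1.43 m/s²

For the crate on the incline: the weight component along the slope is m₁g sin 27° = 7 × 9.8 × 0.4540 = 31.144 N and the normal force is N = m₁g cos 27° = 61.123 N.
Kinetic friction opposes the crate's motion up the incline: f = μN = 0.08 × 61.123 = 4.890 N acting down the slope.
Newton's second law for the crate (up-slope positive): T − 31.144 − 4.890 = 7 a. For the hanging weight (downward positive): 5.5 × 9.8 − T = 5.5 a.
Adding the two equations eliminates T: 17.866 = 12.5 a, so a = 1.4293 m/s².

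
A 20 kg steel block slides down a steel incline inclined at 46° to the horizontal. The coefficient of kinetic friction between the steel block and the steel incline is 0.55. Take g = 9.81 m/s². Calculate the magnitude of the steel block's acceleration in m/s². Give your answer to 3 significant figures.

Resolving the weight along the incline: the component pulling the steel block down the slope is mg sin 46° = 20 × 9.81 × 0.7193 = 141.127 N, and the normal force is N = mg cos 46° = 20 × 9.81 × 0.6947 = 136.300 N.
Kinetic friction acts up the slope with magnitude f = μN = 0.55 × 136.300 = 74.965 N.
Net force along the incline is 141.127 − 74.965 = 66.162 N, so a = 66.162 / 20 = 3.3081 m/s².

3.31 m/s²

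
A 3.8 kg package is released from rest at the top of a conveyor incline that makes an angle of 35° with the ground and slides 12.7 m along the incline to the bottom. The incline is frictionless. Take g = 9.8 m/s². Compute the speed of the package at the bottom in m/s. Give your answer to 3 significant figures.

11.9 m/s

The weight component along the incline is mg sin 35° = 21.360 N and the normal force is N = mg cos 35° = 30.505 N.
With no friction, a = g sin 35° = 5.6210 m/s².
Starting from rest over a distance of 12.7 m, v² = 2aL = 2 × 5.6210 × 12.7 = 142.7734, so v = 11.9488 m/s.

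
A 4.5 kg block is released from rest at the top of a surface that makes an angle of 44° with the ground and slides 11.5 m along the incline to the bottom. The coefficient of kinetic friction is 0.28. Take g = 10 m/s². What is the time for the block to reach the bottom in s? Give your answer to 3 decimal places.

The weight component along the incline is mg sin 44° = 31.260 N and the normal force is N = mg cos 44° = 32.370 N.
Friction up the slope is f = μN = 0.28 × 32.370 = 9.064 N, so the net downslope force is 31.260 − 9.064 = 22.196 N and a = 22.196 / 4.5 = 4.9324 m/s².
Starting from rest, L = ½at², so t = √(2L/a) = √(2 × 11.5 / 4.9324) = 2.1594 s.

2.159 s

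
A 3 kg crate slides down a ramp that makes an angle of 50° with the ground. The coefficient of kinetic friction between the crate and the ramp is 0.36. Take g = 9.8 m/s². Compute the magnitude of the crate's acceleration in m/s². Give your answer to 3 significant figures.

5.24 m/s²

Resolving the weight along the incline: the component pulling the crate down the slope is mg sin 50° = 3 × 9.8 × 0.7660 = 22.520 N, and the normal force is N = mg cos 50° = 3 × 9.8 × 0.6428 = 18.898 N.
Kinetic friction acts up the slope with magnitude f = μN = 0.36 × 18.898 = 6.803 N.
Net force along the incline is 22.520 − 6.803 = 15.717 N, so a = 15.717 / 3 = 5.2390 m/s².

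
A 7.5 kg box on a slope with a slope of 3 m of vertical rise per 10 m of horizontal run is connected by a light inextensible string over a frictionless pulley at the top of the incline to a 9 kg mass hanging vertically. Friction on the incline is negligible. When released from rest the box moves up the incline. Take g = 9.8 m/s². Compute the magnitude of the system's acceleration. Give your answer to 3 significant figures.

4.07 m/s²

For the box on the incline: the weight component along the slope is m₁g sin 16.70° = 7.5 × 9.8 × 0.2873 = 21.117 N and the normal force is N = m₁g cos 16.70° = 70.400 N.
Newton's second law for the box (up-slope positive): T − 21.117 = 7.5 a. For the hanging mass (downward positive): 9 × 9.8 − T = 9 a.
Adding the two equations eliminates T: 67.083 = 16.5 a, so a = 4.0656 m/s².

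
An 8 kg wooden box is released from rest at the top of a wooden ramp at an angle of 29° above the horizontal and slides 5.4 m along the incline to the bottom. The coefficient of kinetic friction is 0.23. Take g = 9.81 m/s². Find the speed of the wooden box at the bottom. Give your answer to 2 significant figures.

5.5 m/s

The weight component along the incline is mg sin 29° = 38.048 N and the normal force is N = mg cos 29° = 68.640 N.
Friction up the slope is f = μN = 0.23 × 68.640 = 15.787 N, so the net downslope force is 38.048 − 15.787 = 22.261 N and a = 22.261 / 8 = 2.7826 m/s².
Starting from rest over a distance of 5.4 m, v² = 2aL = 2 × 2.7826 × 5.4 = 30.0521, so v = 5.4820 m/s.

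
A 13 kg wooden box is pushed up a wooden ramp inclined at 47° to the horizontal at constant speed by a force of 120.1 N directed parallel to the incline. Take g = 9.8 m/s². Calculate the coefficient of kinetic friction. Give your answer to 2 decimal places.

0.31

At constant speed ΣF = 0 along the incline. The applied 120.1 N acts up the slope; the weight component mg sin 47° = 93.174 N and kinetic friction μN both act down the slope.
So 120.1 = 93.174 + μ × 86.887, giving μ = (120.1 − 93.174) / 86.887 = 0.3099.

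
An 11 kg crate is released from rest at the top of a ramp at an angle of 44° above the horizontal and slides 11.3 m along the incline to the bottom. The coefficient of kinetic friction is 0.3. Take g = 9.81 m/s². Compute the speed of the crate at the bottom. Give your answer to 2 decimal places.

The weight component along the incline is mg sin 44° = 74.961 N and the normal force is N = mg cos 44° = 77.624 N.
Friction up the slope is f = μN = 0.3 × 77.624 = 23.287 N, so the net downslope force is 74.961 − 23.287 = 51.674 N and a = 51.674 / 11 = 4.6976 m/s².
Starting from rest over a distance of 11.3 m, v² = 2aL = 2 × 4.6976 × 11.3 = 106.1658, so v = 10.3037 m/s.

10.30 m/s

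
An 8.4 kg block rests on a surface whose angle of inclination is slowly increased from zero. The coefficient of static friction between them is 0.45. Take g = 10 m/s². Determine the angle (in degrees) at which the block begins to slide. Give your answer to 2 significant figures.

24°

At the threshold of sliding, static friction is at its maximum μ_s N and exactly balances the weight component along the incline: mg sin θ = μ_s mg cos θ.
Hence tan θ = μ_s = 0.45, so θ = arctan(0.45) = 24.2277°.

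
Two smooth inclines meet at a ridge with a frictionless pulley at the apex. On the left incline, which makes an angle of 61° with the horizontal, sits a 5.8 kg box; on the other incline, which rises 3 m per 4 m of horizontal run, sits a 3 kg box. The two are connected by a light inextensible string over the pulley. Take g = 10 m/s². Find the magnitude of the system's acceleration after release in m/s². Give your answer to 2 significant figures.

3.7 m/s²

Resolve each weight along its own incline: the 5.8 kg mass has component 5.8 × 10 × sin 61° = 50.728 N down its slope, and the 3 kg mass has 3 × 10 × sin 36.87° = 18.000 N down its slope.
The 5.8 kg side's 50.728 N exceeds the other side's 18.000 N, so that mass slides down and the 3 kg mass slides up. Taking that direction as positive, Newton's second law for the whole system gives 50.728 − 18.000 = (5.8 + 3) a, so a = 32.728 / 8.8 = 3.7191 m/s².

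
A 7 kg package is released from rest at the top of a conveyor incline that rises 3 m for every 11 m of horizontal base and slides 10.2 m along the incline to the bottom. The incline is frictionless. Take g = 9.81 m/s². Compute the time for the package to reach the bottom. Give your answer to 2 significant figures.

2.8 s

The weight component along the incline is mg sin 15.26° = 18.068 N and the normal force is N = mg cos 15.26° = 66.250 N.
With no friction, a = g sin 15.26° = 2.5812 m/s².
Starting from rest, L = ½at², so t = √(2L/a) = √(2 × 10.2 / 2.5812) = 2.8113 s.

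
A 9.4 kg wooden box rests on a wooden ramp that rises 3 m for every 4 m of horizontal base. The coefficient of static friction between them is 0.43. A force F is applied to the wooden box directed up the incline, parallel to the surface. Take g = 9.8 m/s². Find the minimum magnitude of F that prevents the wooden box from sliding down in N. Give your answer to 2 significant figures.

24 N

The normal force is N = mg cos 36.87° = 73.696 N. With F at its minimum the wooden box is on the verge of sliding down, so static friction is at its maximum μ_s N = 0.43 × 73.696 = 31.689 N and acts up the slope.
Equilibrium along the incline: F + μ_s N = mg sin 36.87°, so F = 55.272 − 31.689 = 23.583 N.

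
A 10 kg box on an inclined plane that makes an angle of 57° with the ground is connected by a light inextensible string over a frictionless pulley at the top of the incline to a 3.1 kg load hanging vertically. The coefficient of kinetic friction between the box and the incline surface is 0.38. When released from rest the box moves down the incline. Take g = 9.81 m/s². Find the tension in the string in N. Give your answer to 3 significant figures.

For the box on the incline: the weight component along the slope is m₁g sin 57° = 10 × 9.81 × 0.8387 = 82.276 N and the normal force is N = m₁g cos 57° = 53.429 N.
Kinetic friction opposes the box's motion down the incline: f = μN = 0.38 × 53.429 = 20.303 N acting up the slope.
Newton's second law for the box (down-slope positive): 82.276 − 20.303 − T = 10 a. For the hanging load (upward positive): T − 3.1 × 9.81 = 3.1 a.
Adding the two equations eliminates T: 31.562 = 13.1 a, so a = 2.4093 m/s².
Then from the hanging load's equation, T = 3.1 × (9.81 + 2.4093) = 37.880 N.

37.9 N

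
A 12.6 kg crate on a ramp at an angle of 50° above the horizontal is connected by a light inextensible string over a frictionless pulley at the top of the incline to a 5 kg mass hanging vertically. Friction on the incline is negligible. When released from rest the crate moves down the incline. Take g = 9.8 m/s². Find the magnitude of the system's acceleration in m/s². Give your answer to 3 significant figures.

2.59 m/s²

For the crate on the incline: the weight component along the slope is m₁g sin 50° = 12.6 × 9.8 × 0.7660 = 94.586 N and the normal force is N = m₁g cos 50° = 79.371 N.
Newton's second law for the crate (down-slope positive): 94.586 − T = 12.6 a. For the hanging mass (upward positive): T − 5 × 9.8 = 5 a.
Adding the two equations eliminates T: 45.586 = 17.6 a, so a = 2.5901 m/s².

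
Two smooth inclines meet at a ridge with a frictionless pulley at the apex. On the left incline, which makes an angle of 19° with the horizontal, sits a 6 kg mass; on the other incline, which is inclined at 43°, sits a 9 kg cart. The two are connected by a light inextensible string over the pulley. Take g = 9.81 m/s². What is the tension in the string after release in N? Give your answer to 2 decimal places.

35.58 N

Resolve each weight along its own incline: the 6 kg mass has component 6 × 9.81 × sin 19° = 19.163 N down its slope, and the 9 kg mass has 9 × 9.81 × sin 43° = 60.214 N down its slope.
The 9 kg side's 60.214 N exceeds the other side's 19.163 N, so that mass slides down and the 6 kg mass slides up. Taking that direction as positive, Newton's second law for the whole system gives 60.214 − 19.163 = (6 + 9) a, so a = 41.051 / 15 = 2.7367 m/s².
For the 6 kg mass (up-slope positive): T − 19.163 = 6 × 2.7367, so T = 35.583 N.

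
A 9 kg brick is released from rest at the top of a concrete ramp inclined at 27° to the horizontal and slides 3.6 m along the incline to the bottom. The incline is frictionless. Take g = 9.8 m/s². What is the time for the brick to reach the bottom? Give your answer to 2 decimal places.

The weight component along the incline is mg sin 27° = 40.042 N and the normal force is N = mg cos 27° = 78.587 N.
With no friction, a = g sin 27° = 4.4491 m/s².
Starting from rest, L = ½at², so t = √(2L/a) = √(2 × 3.6 / 4.4491) = 1.2721 s.

1.27 s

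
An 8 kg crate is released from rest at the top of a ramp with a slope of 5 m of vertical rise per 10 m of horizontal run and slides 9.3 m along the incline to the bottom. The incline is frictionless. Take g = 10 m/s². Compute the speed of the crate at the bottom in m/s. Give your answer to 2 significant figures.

9.1 m/s

The weight component along the incline is mg sin 26.57° = 35.777 N and the normal force is N = mg cos 26.57° = 71.554 N.
With no friction, a = g sin 26.57° = 4.4721 m/s².
Starting from rest over a distance of 9.3 m, v² = 2aL = 2 × 4.4721 × 9.3 = 83.1811, so v = 9.1204 m/s.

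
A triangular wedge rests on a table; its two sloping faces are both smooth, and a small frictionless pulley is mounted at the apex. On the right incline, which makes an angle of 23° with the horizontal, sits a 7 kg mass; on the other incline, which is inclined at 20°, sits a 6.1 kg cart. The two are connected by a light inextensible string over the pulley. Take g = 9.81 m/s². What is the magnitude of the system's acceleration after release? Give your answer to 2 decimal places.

Resolve each weight along its own incline: the 7 kg mass has component 7 × 9.81 × sin 23° = 26.832 N down its slope, and the 6.1 kg mass has 6.1 × 9.81 × sin 20° = 20.467 N down its slope.
The 7 kg side's 26.832 N exceeds the other side's 20.467 N, so that mass slides down and the 6.1 kg mass slides up. Taking that direction as positive, Newton's second law for the whole system gives 26.832 − 20.467 = (7 + 6.1) a, so a = 6.365 / 13.1 = 0.4859 m/s².

0.49 m/s²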